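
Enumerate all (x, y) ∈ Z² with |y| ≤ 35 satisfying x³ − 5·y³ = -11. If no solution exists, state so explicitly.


The equation is x³ - 5y³ = -11. For fixed y, x³ = 5·y³ − 11, so a solution requires the RHS to be a perfect cube.
Strategy: iterate y from -35 to 35, compute RHS = 5·y³ − 11, and check whether it is a (positive or negative) perfect cube.
Check small values of y:
  y = 0: RHS = -11 is not a perfect cube.
  y = 1: RHS = -6 is not a perfect cube.
  y = -1: RHS = -16 is not a perfect cube.
  y = 2: RHS = 29 is not a perfect cube.
  y = -2: RHS = -51 is not a perfect cube.
  y = 3: RHS = 124 is not a perfect cube.
  y = -3: RHS = -146 is not a perfect cube.
Continuing the search up to |y| = 35 finds no solutions either.
No (x, y) in the scanned range satisfies the equation.

No integer solutions with |y| ≤ 35.


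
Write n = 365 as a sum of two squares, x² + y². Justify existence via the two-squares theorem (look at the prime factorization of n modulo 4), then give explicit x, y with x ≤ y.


Step 1: Factor n = 365 = 5 · 73.
Step 2: Check the mod-4 condition on each prime factor: 5 ≡ 1 (mod 4), exponent 1; 73 ≡ 1 (mod 4), exponent 1.
All primes ≡ 3 (mod 4) appear to even exponent (or don't appear), so by the two-squares theorem n IS expressible as a sum of two squares.
Step 3: Build a representation. Here n = 5 · 73 is a product of primes ≡ 1 (mod 4). Each prime p ≡ 1 (mod 4) is itself a sum of two squares; find a² by testing p − a² for a perfect square:
  5: 5 − 1² = 4 = 2² ⇒ 5 = 1² + 2².
  73: 73 − 1² = 72, 73 − 2² = 69, 73 − 3² = 64 = 8² ⇒ 73 = 3² + 8².
  Combine using the Brahmagupta–Fibonacci identity (a² + b²)(c² + d²) = (ac − bd)² + (ad + bc)² = (ac + bd)² + (ad − bc)²:
  5 · 73 = 365: from (1² + 2²)(3² + 8²), take (1·3 − 2·8, 1·8 + 2·3) = (3 − 16, 8 + 6) = (-13, 14); dropping signs (only squares matter) gives (13, 14); check 13² + 14² = 169 + 196 = 365 ✓.
Step 4: Order so x ≤ y and verify: 13² + 14² = 169 + 196 = 365 = n. ✓

n = 365 = 13² + 14² (one valid representation with x ≤ y).


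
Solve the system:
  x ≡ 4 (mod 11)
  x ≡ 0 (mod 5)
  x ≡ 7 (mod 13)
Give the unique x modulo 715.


Moduli 11, 5, 13 are pairwise coprime; by CRT there is a unique solution modulo M = 11 · 5 · 13 = 715.
Solve pairwise, accumulating the modulus:
  Start with x ≡ 4 (mod 11).
  Combine with x ≡ 0 (mod 5): since gcd(11, 5) = 1, we get a unique residue mod 55.
    Write x = 4 + 11·t and substitute into x ≡ 0 (mod 5): 11·t ≡ 0 − 4 = -4 (mod 5).
    Reduce coefficients mod 5: 1·t ≡ 1 (mod 5).
    So t ≡ 1 (mod 5).
    Then x = 4 + 11·1 = 15, valid modulo lcm(11, 5) = 55: x ≡ 15 (mod 55).
  Combine with x ≡ 7 (mod 13): since gcd(55, 13) = 1, we get a unique residue mod 715.
    Write x = 15 + 55·t and substitute into x ≡ 7 (mod 13): 55·t ≡ 7 − 15 = -8 (mod 13).
    Reduce coefficients mod 13: 3·t ≡ 5 (mod 13).
    The inverse of 3 mod 13 is 9 (since 3·9 = 27 = 2·13 + 1), so t ≡ 9·5 = 45 ≡ 6 (mod 13).
    Then x = 15 + 55·6 = 345, valid modulo lcm(55, 13) = 715: x ≡ 345 (mod 715).
Verify: 345 mod 11 = 4 ✓, 345 mod 5 = 0 ✓, 345 mod 13 = 7 ✓.

x ≡ 345 (mod 715).


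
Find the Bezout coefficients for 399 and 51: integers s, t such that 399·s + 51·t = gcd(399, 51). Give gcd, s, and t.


Euclidean algorithm on (399, 51) — divide until remainder is 0:
  399 = 7 · 51 + 42
  51 = 1 · 42 + 9
  42 = 4 · 9 + 6
  9 = 1 · 6 + 3
  6 = 2 · 3 + 0
gcd(399, 51) = 3.
Track Bezout coefficients alongside the remainders: start with r₀ = 399 = a·1 + b·0 (s = 1, t = 0) and r₁ = 51 = a·0 + b·1 (s = 0, t = 1); each new remainder r_{k+1} = r_{k-1} − q_k·r_k inherits s_{k+1} = s_{k-1} − q_k·s_k, t_{k+1} = t_{k-1} − q_k·t_k, so r_k = a·s_k + b·t_k at every step:
  q = 7: r = 42, s = 1 − 7·0 = 1, t = 0 − 7·1 = -7  (check: 399·1 + 51·(-7) = 42)
  q = 1: r = 9, s = 0 − 1·1 = -1, t = 1 − 1·(-7) = 8  (check: 399·(-1) + 51·8 = 9)
  q = 4: r = 6, s = 1 − 4·(-1) = 5, t = -7 − 4·8 = -39  (check: 399·5 + 51·(-39) = 6)
  q = 1: r = 3, s = -1 − 1·5 = -6, t = 8 − 1·(-39) = 47  (check: 399·(-6) + 51·47 = 3)
The row with r = 3 (the gcd) gives the Bezout coefficients s = -6, t = 47.
Result: 399 · (-6) + 51 · (47) = 3.

gcd(399, 51) = 3; s = -6, t = 47 (check: 399·(-6) + 51·47 = 3).


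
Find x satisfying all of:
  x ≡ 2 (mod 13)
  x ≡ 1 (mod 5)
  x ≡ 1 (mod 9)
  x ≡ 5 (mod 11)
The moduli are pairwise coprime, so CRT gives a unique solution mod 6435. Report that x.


Product of moduli M = 13 · 5 · 9 · 11 = 6435.
Merge one congruence at a time:
  Start: x ≡ 2 (mod 13).
  Combine with x ≡ 1 (mod 5); new modulus lcm = 65.
    Write x = 2 + 13·t and substitute into x ≡ 1 (mod 5): 13·t ≡ 1 − 2 = -1 (mod 5).
    Reduce coefficients mod 5: 3·t ≡ 4 (mod 5).
    The inverse of 3 mod 5 is 2 (since 3·2 = 6 = 1·5 + 1), so t ≡ 2·4 = 8 ≡ 3 (mod 5).
    Then x = 2 + 13·3 = 41, valid modulo lcm(13, 5) = 65: x ≡ 41 (mod 65).
  Combine with x ≡ 1 (mod 9); new modulus lcm = 585.
    Write x = 41 + 65·t and substitute into x ≡ 1 (mod 9): 65·t ≡ 1 − 41 = -40 (mod 9).
    Reduce coefficients mod 9: 2·t ≡ 5 (mod 9).
    The inverse of 2 mod 9 is 5 (since 2·5 = 10 = 1·9 + 1), so t ≡ 5·5 = 25 ≡ 7 (mod 9).
    Then x = 41 + 65·7 = 496, valid modulo lcm(65, 9) = 585: x ≡ 496 (mod 585).
  Combine with x ≡ 5 (mod 11); new modulus lcm = 6435.
    Write x = 496 + 585·t and substitute into x ≡ 5 (mod 11): 585·t ≡ 5 − 496 = -491 (mod 11).
    Reduce coefficients mod 11: 2·t ≡ 4 (mod 11).
    The inverse of 2 mod 11 is 6 (since 2·6 = 12 = 1·11 + 1), so t ≡ 6·4 = 24 ≡ 2 (mod 11).
    Then x = 496 + 585·2 = 1666, valid modulo lcm(585, 11) = 6435: x ≡ 1666 (mod 6435).
Verify against each original: 1666 mod 13 = 2, 1666 mod 5 = 1, 1666 mod 9 = 1, 1666 mod 11 = 5.

x ≡ 1666 (mod 6435).


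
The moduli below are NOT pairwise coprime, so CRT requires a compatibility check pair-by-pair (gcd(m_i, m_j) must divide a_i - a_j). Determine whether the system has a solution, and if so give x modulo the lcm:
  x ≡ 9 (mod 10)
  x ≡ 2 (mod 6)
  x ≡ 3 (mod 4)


Moduli 10, 6, 4 are not pairwise coprime, so CRT works modulo lcm(m_i) when all pairwise compatibility conditions hold.
Pairwise compatibility: gcd(m_i, m_j) must divide a_i - a_j for every pair.
Merge one congruence at a time:
  Start: x ≡ 9 (mod 10).
  Combine with x ≡ 2 (mod 6): gcd(10, 6) = 2, and 2 - 9 = -7 is NOT divisible by 2.
    ⇒ system is inconsistent (no integer solution).

No solution (the system is inconsistent).


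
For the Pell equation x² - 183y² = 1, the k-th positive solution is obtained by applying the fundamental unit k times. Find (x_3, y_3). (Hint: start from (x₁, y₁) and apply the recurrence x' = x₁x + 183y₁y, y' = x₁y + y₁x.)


Step 1: Find the fundamental solution (x₁, y₁) of x² - 183y² = 1.
  Expand √183 as a continued fraction. a₀ = ⌊√183⌋ = 13; iterate m_{k+1} = d_k·a_k − m_k, d_{k+1} = (183 − m_{k+1}²)/d_k, a_{k+1} = ⌊(a₀ + m_{k+1})/d_{k+1}⌋ (starting m₀ = 0, d₀ = 1), with convergents p_k = a_k·p_{k-1} + p_{k-2}, q_k = a_k·q_{k-1} + q_{k-2} (p₋₁ = 1, q₋₁ = 0):
  k = 0: a₀ = 13; p₀/q₀ = 13/1; p₀² − 183·q₀² = 169 − 183 = -14.
  k = 1: m = 13, d = 14, a = ⌊(13 + 13)/14⌋ = 1; p/q = (1·13 + 1)/(1·1 + 0) = 14/1; p² − 183·q² = 196 − 183 = 13.
  k = 2: m = 1, d = 13, a = ⌊(13 + 1)/13⌋ = 1; p/q = (1·14 + 13)/(1·1 + 1) = 27/2; p² − 183·q² = 729 − 732 = -3.
  k = 3: m = 12, d = 3, a = ⌊(13 + 12)/3⌋ = 8; p/q = (8·27 + 14)/(8·2 + 1) = 230/17; p² − 183·q² = 52900 − 52887 = 13.
  k = 4: m = 12, d = 13, a = ⌊(13 + 12)/13⌋ = 1; p/q = (1·230 + 27)/(1·17 + 2) = 257/19; p² − 183·q² = 66049 − 66063 = -14.
  k = 5: m = 1, d = 14, a = ⌊(13 + 1)/14⌋ = 1; p/q = (1·257 + 230)/(1·19 + 17) = 487/36; p² − 183·q² = 237169 − 237168 = 1.
  The first convergent with p² − 183·q² = 1 gives the fundamental solution (x₁, y₁) = (487, 36).
Step 2: Apply the recurrence (x_{n+1}, y_{n+1}) = (x₁x_n + 183y₁y_n, x₁y_n + y₁x_n) repeatedly.
  From (x_1, y_1) = (487, 36): x_2 = 487·487 + 183·36·36 = 474337; y_2 = 487·36 + 36·487 = 35064.
  From (x_2, y_2) = (474337, 35064): x_3 = 487·474337 + 183·36·35064 = 462003751; y_3 = 487·35064 + 36·474337 = 34152300.
Step 3: Verify x_3² - 183·y_3² = 213447465938070001 - 213447465938070000 = 1 (should be 1). ✓

(x_1, y_1) = (487, 36); (x_3, y_3) = (462003751, 34152300).


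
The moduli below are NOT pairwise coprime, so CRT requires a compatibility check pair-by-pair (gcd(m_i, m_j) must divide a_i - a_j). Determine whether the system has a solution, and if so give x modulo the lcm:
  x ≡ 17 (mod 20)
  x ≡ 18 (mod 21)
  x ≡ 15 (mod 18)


Moduli 20, 21, 18 are not pairwise coprime, so CRT works modulo lcm(m_i) when all pairwise compatibility conditions hold.
Pairwise compatibility: gcd(m_i, m_j) must divide a_i - a_j for every pair.
Merge one congruence at a time:
  Start: x ≡ 17 (mod 20).
  Combine with x ≡ 18 (mod 21): gcd(20, 21) = 1; 18 - 17 = 1, which IS divisible by 1, so compatible.
    Write x = 17 + 20·t and substitute into x ≡ 18 (mod 21): 20·t ≡ 18 − 17 = 1 (mod 21).
    The inverse of 20 mod 21 is 20 (since 20·20 = 400 = 19·21 + 1), so t ≡ 20·1 = 20 ≡ 20 (mod 21).
    Then x = 17 + 20·20 = 417, valid modulo lcm(20, 21) = 420: x ≡ 417 (mod 420).
  Combine with x ≡ 15 (mod 18): gcd(420, 18) = 6; 15 - 417 = -402, which IS divisible by 6, so compatible.
    Write x = 417 + 420·t and substitute into x ≡ 15 (mod 18): 420·t ≡ 15 − 417 = -402 (mod 18).
    Divide the congruence (and modulus) by g = 6: 70·t ≡ -67 (mod 3).
    Reduce coefficients mod 3: 1·t ≡ 2 (mod 3).
    So t ≡ 2 (mod 3).
    Then x = 417 + 420·2 = 1257, valid modulo lcm(420, 18) = 1260: x ≡ 1257 (mod 1260).
Verify: 1257 mod 20 = 17, 1257 mod 21 = 18, 1257 mod 18 = 15.

x ≡ 1257 (mod 1260).


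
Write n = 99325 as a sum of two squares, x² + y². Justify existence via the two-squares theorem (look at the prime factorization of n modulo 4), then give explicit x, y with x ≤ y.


Step 1: Factor n = 99325 = 5^2 · 29 · 137.
Step 2: Check the mod-4 condition on each prime factor: 5 ≡ 1 (mod 4), exponent 2; 29 ≡ 1 (mod 4), exponent 1; 137 ≡ 1 (mod 4), exponent 1.
All primes ≡ 3 (mod 4) appear to even exponent (or don't appear), so by the two-squares theorem n IS expressible as a sum of two squares.
Step 3: Build a representation. Group n = k² · m with k = 5 and m = 29 · 137 = 3973 (a product of primes ≡ 1 (mod 4)); a representation of m scales to one of n via (k·x)² + (k·y)² = k²(x² + y²). Each prime p ≡ 1 (mod 4) is itself a sum of two squares; find a² by testing p − a² for a perfect square:
  29: 29 − 1² = 28, 29 − 2² = 25 = 5² ⇒ 29 = 2² + 5².
  137: 137 − 1² = 136, 137 − 2² = 133, 137 − 3² = 128, 137 − 4² = 121 = 11² ⇒ 137 = 4² + 11².
  Combine using the Brahmagupta–Fibonacci identity (a² + b²)(c² + d²) = (ac − bd)² + (ad + bc)² = (ac + bd)² + (ad − bc)²:
  29 · 137 = 3973: from (2² + 5²)(4² + 11²), take (2·4 − 5·11, 2·11 + 5·4) = (8 − 55, 22 + 20) = (-47, 42); dropping signs (only squares matter) gives (47, 42); check 47² + 42² = 2209 + 1764 = 3973 ✓.
  Scale by k = 5: (5·47, 5·42) = (235, 210).
Step 4: Order so x ≤ y and verify: 210² + 235² = 44100 + 55225 = 99325 = n. ✓

n = 99325 = 210² + 235² (one valid representation with x ≤ y).


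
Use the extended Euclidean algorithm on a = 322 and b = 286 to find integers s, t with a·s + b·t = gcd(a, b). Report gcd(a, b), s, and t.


Euclidean algorithm on (322, 286) — divide until remainder is 0:
  322 = 1 · 286 + 36
  286 = 7 · 36 + 34
  36 = 1 · 34 + 2
  34 = 17 · 2 + 0
gcd(322, 286) = 2.
Track Bezout coefficients alongside the remainders: start with r₀ = 322 = a·1 + b·0 (s = 1, t = 0) and r₁ = 286 = a·0 + b·1 (s = 0, t = 1); each new remainder r_{k+1} = r_{k-1} − q_k·r_k inherits s_{k+1} = s_{k-1} − q_k·s_k, t_{k+1} = t_{k-1} − q_k·t_k, so r_k = a·s_k + b·t_k at every step:
  q = 1: r = 36, s = 1 − 1·0 = 1, t = 0 − 1·1 = -1  (check: 322·1 + 286·(-1) = 36)
  q = 7: r = 34, s = 0 − 7·1 = -7, t = 1 − 7·(-1) = 8  (check: 322·(-7) + 286·8 = 34)
  q = 1: r = 2, s = 1 − 1·(-7) = 8, t = -1 − 1·8 = -9  (check: 322·8 + 286·(-9) = 2)
The row with r = 2 (the gcd) gives the Bezout coefficients s = 8, t = -9.
Result: 322 · (8) + 286 · (-9) = 2.

gcd(322, 286) = 2; s = 8, t = -9 (check: 322·8 + 286·(-9) = 2).


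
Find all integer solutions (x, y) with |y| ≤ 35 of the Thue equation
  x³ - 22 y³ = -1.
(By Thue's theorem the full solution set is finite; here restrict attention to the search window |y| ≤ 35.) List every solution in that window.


The equation is x³ - 22y³ = -1. For fixed y, x³ = 22·y³ − 1, so a solution requires the RHS to be a perfect cube.
Strategy: iterate y from -35 to 35, compute RHS = 22·y³ − 1, and check whether it is a (positive or negative) perfect cube.
Check small values of y:
  y = 0: RHS = -1 = (-1)³ ⇒ x = -1 works.
  y = 1: RHS = 21 is not a perfect cube.
  y = -1: RHS = -23 is not a perfect cube.
  y = 2: RHS = 175 is not a perfect cube.
  y = -2: RHS = -177 is not a perfect cube.
  y = 3: RHS = 593 is not a perfect cube.
  y = -3: RHS = -595 is not a perfect cube.
Continuing the search up to |y| = 35 finds no further solutions beyond those listed.
Collected solutions: (-1, 0).

Solutions (with |y| ≤ 35): (-1, 0).


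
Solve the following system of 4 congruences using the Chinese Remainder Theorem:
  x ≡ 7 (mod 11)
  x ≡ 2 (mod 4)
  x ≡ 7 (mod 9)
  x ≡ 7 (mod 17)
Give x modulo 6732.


Product of moduli M = 11 · 4 · 9 · 17 = 6732.
Merge one congruence at a time:
  Start: x ≡ 7 (mod 11).
  Combine with x ≡ 2 (mod 4); new modulus lcm = 44.
    Write x = 7 + 11·t and substitute into x ≡ 2 (mod 4): 11·t ≡ 2 − 7 = -5 (mod 4).
    Reduce coefficients mod 4: 3·t ≡ 3 (mod 4).
    The inverse of 3 mod 4 is 3 (since 3·3 = 9 = 2·4 + 1), so t ≡ 3·3 = 9 ≡ 1 (mod 4).
    Then x = 7 + 11·1 = 18, valid modulo lcm(11, 4) = 44: x ≡ 18 (mod 44).
  Combine with x ≡ 7 (mod 9); new modulus lcm = 396.
    Write x = 18 + 44·t and substitute into x ≡ 7 (mod 9): 44·t ≡ 7 − 18 = -11 (mod 9).
    Reduce coefficients mod 9: 8·t ≡ 7 (mod 9).
    The inverse of 8 mod 9 is 8 (since 8·8 = 64 = 7·9 + 1), so t ≡ 8·7 = 56 ≡ 2 (mod 9).
    Then x = 18 + 44·2 = 106, valid modulo lcm(44, 9) = 396: x ≡ 106 (mod 396).
  Combine with x ≡ 7 (mod 17); new modulus lcm = 6732.
    Write x = 106 + 396·t and substitute into x ≡ 7 (mod 17): 396·t ≡ 7 − 106 = -99 (mod 17).
    Reduce coefficients mod 17: 5·t ≡ 3 (mod 17).
    The inverse of 5 mod 17 is 7 (since 5·7 = 35 = 2·17 + 1), so t ≡ 7·3 = 21 ≡ 4 (mod 17).
    Then x = 106 + 396·4 = 1690, valid modulo lcm(396, 17) = 6732: x ≡ 1690 (mod 6732).
Verify against each original: 1690 mod 11 = 7, 1690 mod 4 = 2, 1690 mod 9 = 7, 1690 mod 17 = 7.

x ≡ 1690 (mod 6732).


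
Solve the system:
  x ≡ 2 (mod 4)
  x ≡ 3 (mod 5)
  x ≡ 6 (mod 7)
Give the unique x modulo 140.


Moduli 4, 5, 7 are pairwise coprime; by CRT there is a unique solution modulo M = 4 · 5 · 7 = 140.
Solve pairwise, accumulating the modulus:
  Start with x ≡ 2 (mod 4).
  Combine with x ≡ 3 (mod 5): since gcd(4, 5) = 1, we get a unique residue mod 20.
    Write x = 2 + 4·t and substitute into x ≡ 3 (mod 5): 4·t ≡ 3 − 2 = 1 (mod 5).
    The inverse of 4 mod 5 is 4 (since 4·4 = 16 = 3·5 + 1), so t ≡ 4·1 = 4 ≡ 4 (mod 5).
    Then x = 2 + 4·4 = 18, valid modulo lcm(4, 5) = 20: x ≡ 18 (mod 20).
  Combine with x ≡ 6 (mod 7): since gcd(20, 7) = 1, we get a unique residue mod 140.
    Write x = 18 + 20·t and substitute into x ≡ 6 (mod 7): 20·t ≡ 6 − 18 = -12 (mod 7).
    Reduce coefficients mod 7: 6·t ≡ 2 (mod 7).
    The inverse of 6 mod 7 is 6 (since 6·6 = 36 = 5·7 + 1), so t ≡ 6·2 = 12 ≡ 5 (mod 7).
    Then x = 18 + 20·5 = 118, valid modulo lcm(20, 7) = 140: x ≡ 118 (mod 140).
Verify: 118 mod 4 = 2 ✓, 118 mod 5 = 3 ✓, 118 mod 7 = 6 ✓.

x ≡ 118 (mod 140).


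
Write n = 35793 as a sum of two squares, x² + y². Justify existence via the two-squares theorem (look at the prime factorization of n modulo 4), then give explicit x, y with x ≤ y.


Step 1: Factor n = 35793 = 3^2 · 41 · 97.
Step 2: Check the mod-4 condition on each prime factor: 3 ≡ 3 (mod 4), exponent 2 (must be even); 41 ≡ 1 (mod 4), exponent 1; 97 ≡ 1 (mod 4), exponent 1.
All primes ≡ 3 (mod 4) appear to even exponent (or don't appear), so by the two-squares theorem n IS expressible as a sum of two squares.
Step 3: Build a representation. Group n = k² · m with k = 3 and m = 41 · 97 = 3977 (a product of primes ≡ 1 (mod 4)); a representation of m scales to one of n via (k·x)² + (k·y)² = k²(x² + y²). Each prime p ≡ 1 (mod 4) is itself a sum of two squares; find a² by testing p − a² for a perfect square:
  41: 41 − 1² = 40, 41 − 2² = 37, 41 − 3² = 32, 41 − 4² = 25 = 5² ⇒ 41 = 4² + 5².
  97: 97 − 1² = 96, 97 − 2² = 93, 97 − 3² = 88, 97 − 4² = 81 = 9² ⇒ 97 = 4² + 9².
  Combine using the Brahmagupta–Fibonacci identity (a² + b²)(c² + d²) = (ac − bd)² + (ad + bc)² = (ac + bd)² + (ad − bc)²:
  41 · 97 = 3977: from (4² + 5²)(4² + 9²), take (4·4 − 5·9, 4·9 + 5·4) = (16 − 45, 36 + 20) = (-29, 56); dropping signs (only squares matter) gives (29, 56); check 29² + 56² = 841 + 3136 = 3977 ✓.
  Scale by k = 3: (3·29, 3·56) = (87, 168).
Step 4: Order so x ≤ y and verify: 87² + 168² = 7569 + 28224 = 35793 = n. ✓

n = 35793 = 87² + 168² (one valid representation with x ≤ y).


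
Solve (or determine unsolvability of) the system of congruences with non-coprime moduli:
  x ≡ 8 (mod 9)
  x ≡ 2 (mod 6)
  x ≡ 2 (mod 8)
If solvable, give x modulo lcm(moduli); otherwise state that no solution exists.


Moduli 9, 6, 8 are not pairwise coprime, so CRT works modulo lcm(m_i) when all pairwise compatibility conditions hold.
Pairwise compatibility: gcd(m_i, m_j) must divide a_i - a_j for every pair.
Merge one congruence at a time:
  Start: x ≡ 8 (mod 9).
  Combine with x ≡ 2 (mod 6): gcd(9, 6) = 3; 2 - 8 = -6, which IS divisible by 3, so compatible.
    Write x = 8 + 9·t and substitute into x ≡ 2 (mod 6): 9·t ≡ 2 − 8 = -6 (mod 6).
    Divide the congruence (and modulus) by g = 3: 3·t ≡ -2 (mod 2).
    Reduce coefficients mod 2: 1·t ≡ 0 (mod 2).
    So t ≡ 0 (mod 2).
    Then x = 8 + 9·0 = 8, valid modulo lcm(9, 6) = 18: x ≡ 8 (mod 18).
  Combine with x ≡ 2 (mod 8): gcd(18, 8) = 2; 2 - 8 = -6, which IS divisible by 2, so compatible.
    Write x = 8 + 18·t and substitute into x ≡ 2 (mod 8): 18·t ≡ 2 − 8 = -6 (mod 8).
    Divide the congruence (and modulus) by g = 2: 9·t ≡ -3 (mod 4).
    Reduce coefficients mod 4: 1·t ≡ 1 (mod 4).
    So t ≡ 1 (mod 4).
    Then x = 8 + 18·1 = 26, valid modulo lcm(18, 8) = 72: x ≡ 26 (mod 72).
Verify: 26 mod 9 = 8, 26 mod 6 = 2, 26 mod 8 = 2.

x ≡ 26 (mod 72).


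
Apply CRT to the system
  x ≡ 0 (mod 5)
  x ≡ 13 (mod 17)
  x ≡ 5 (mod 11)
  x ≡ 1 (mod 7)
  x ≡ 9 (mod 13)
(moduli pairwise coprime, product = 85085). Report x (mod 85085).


Product of moduli M = 5 · 17 · 11 · 7 · 13 = 85085.
Merge one congruence at a time:
  Start: x ≡ 0 (mod 5).
  Combine with x ≡ 13 (mod 17); new modulus lcm = 85.
    Write x = 0 + 5·t and substitute into x ≡ 13 (mod 17): 5·t ≡ 13 − 0 = 13 (mod 17).
    The inverse of 5 mod 17 is 7 (since 5·7 = 35 = 2·17 + 1), so t ≡ 7·13 = 91 ≡ 6 (mod 17).
    Then x = 0 + 5·6 = 30, valid modulo lcm(5, 17) = 85: x ≡ 30 (mod 85).
  Combine with x ≡ 5 (mod 11); new modulus lcm = 935.
    Write x = 30 + 85·t and substitute into x ≡ 5 (mod 11): 85·t ≡ 5 − 30 = -25 (mod 11).
    Reduce coefficients mod 11: 8·t ≡ 8 (mod 11).
    The inverse of 8 mod 11 is 7 (since 8·7 = 56 = 5·11 + 1), so t ≡ 7·8 = 56 ≡ 1 (mod 11).
    Then x = 30 + 85·1 = 115, valid modulo lcm(85, 11) = 935: x ≡ 115 (mod 935).
  Combine with x ≡ 1 (mod 7); new modulus lcm = 6545.
    Write x = 115 + 935·t and substitute into x ≡ 1 (mod 7): 935·t ≡ 1 − 115 = -114 (mod 7).
    Reduce coefficients mod 7: 4·t ≡ 5 (mod 7).
    The inverse of 4 mod 7 is 2 (since 4·2 = 8 = 1·7 + 1), so t ≡ 2·5 = 10 ≡ 3 (mod 7).
    Then x = 115 + 935·3 = 2920, valid modulo lcm(935, 7) = 6545: x ≡ 2920 (mod 6545).
  Combine with x ≡ 9 (mod 13); new modulus lcm = 85085.
    Write x = 2920 + 6545·t and substitute into x ≡ 9 (mod 13): 6545·t ≡ 9 − 2920 = -2911 (mod 13).
    Reduce coefficients mod 13: 6·t ≡ 1 (mod 13).
    The inverse of 6 mod 13 is 11 (since 6·11 = 66 = 5·13 + 1), so t ≡ 11·1 = 11 ≡ 11 (mod 13).
    Then x = 2920 + 6545·11 = 74915, valid modulo lcm(6545, 13) = 85085: x ≡ 74915 (mod 85085).
Verify against each original: 74915 mod 5 = 0, 74915 mod 17 = 13, 74915 mod 11 = 5, 74915 mod 7 = 1, 74915 mod 13 = 9.

x ≡ 74915 (mod 85085).


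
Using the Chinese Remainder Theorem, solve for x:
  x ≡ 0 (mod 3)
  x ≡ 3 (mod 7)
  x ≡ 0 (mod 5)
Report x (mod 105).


Moduli 3, 7, 5 are pairwise coprime; by CRT there is a unique solution modulo M = 3 · 7 · 5 = 105.
Solve pairwise, accumulating the modulus:
  Start with x ≡ 0 (mod 3).
  Combine with x ≡ 3 (mod 7): since gcd(3, 7) = 1, we get a unique residue mod 21.
    Write x = 0 + 3·t and substitute into x ≡ 3 (mod 7): 3·t ≡ 3 − 0 = 3 (mod 7).
    The inverse of 3 mod 7 is 5 (since 3·5 = 15 = 2·7 + 1), so t ≡ 5·3 = 15 ≡ 1 (mod 7).
    Then x = 0 + 3·1 = 3, valid modulo lcm(3, 7) = 21: x ≡ 3 (mod 21).
  Combine with x ≡ 0 (mod 5): since gcd(21, 5) = 1, we get a unique residue mod 105.
    Write x = 3 + 21·t and substitute into x ≡ 0 (mod 5): 21·t ≡ 0 − 3 = -3 (mod 5).
    Reduce coefficients mod 5: 1·t ≡ 2 (mod 5).
    So t ≡ 2 (mod 5).
    Then x = 3 + 21·2 = 45, valid modulo lcm(21, 5) = 105: x ≡ 45 (mod 105).
Verify: 45 mod 3 = 0 ✓, 45 mod 7 = 3 ✓, 45 mod 5 = 0 ✓.

x ≡ 45 (mod 105).


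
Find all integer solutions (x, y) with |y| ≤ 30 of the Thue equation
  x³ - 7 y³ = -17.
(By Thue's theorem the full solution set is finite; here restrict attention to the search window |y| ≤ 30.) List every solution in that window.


The equation is x³ - 7y³ = -17. For fixed y, x³ = 7·y³ − 17, so a solution requires the RHS to be a perfect cube.
Strategy: iterate y from -30 to 30, compute RHS = 7·y³ − 17, and check whether it is a (positive or negative) perfect cube.
Check small values of y:
  y = 0: RHS = -17 is not a perfect cube.
  y = 1: RHS = -10 is not a perfect cube.
  y = -1: RHS = -24 is not a perfect cube.
  y = 2: RHS = 39 is not a perfect cube.
  y = -2: RHS = -73 is not a perfect cube.
  y = 3: RHS = 172 is not a perfect cube.
  y = -3: RHS = -206 is not a perfect cube.
Continuing the search up to |y| = 30 finds no solutions either.
No (x, y) in the scanned range satisfies the equation.

No integer solutions with |y| ≤ 30.


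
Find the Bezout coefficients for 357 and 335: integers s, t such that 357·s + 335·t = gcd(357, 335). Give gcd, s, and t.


Euclidean algorithm on (357, 335) — divide until remainder is 0:
  357 = 1 · 335 + 22
  335 = 15 · 22 + 5
  22 = 4 · 5 + 2
  5 = 2 · 2 + 1
  2 = 2 · 1 + 0
gcd(357, 335) = 1.
Track Bezout coefficients alongside the remainders: start with r₀ = 357 = a·1 + b·0 (s = 1, t = 0) and r₁ = 335 = a·0 + b·1 (s = 0, t = 1); each new remainder r_{k+1} = r_{k-1} − q_k·r_k inherits s_{k+1} = s_{k-1} − q_k·s_k, t_{k+1} = t_{k-1} − q_k·t_k, so r_k = a·s_k + b·t_k at every step:
  q = 1: r = 22, s = 1 − 1·0 = 1, t = 0 − 1·1 = -1  (check: 357·1 + 335·(-1) = 22)
  q = 15: r = 5, s = 0 − 15·1 = -15, t = 1 − 15·(-1) = 16  (check: 357·(-15) + 335·16 = 5)
  q = 4: r = 2, s = 1 − 4·(-15) = 61, t = -1 − 4·16 = -65  (check: 357·61 + 335·(-65) = 2)
  q = 2: r = 1, s = -15 − 2·61 = -137, t = 16 − 2·(-65) = 146  (check: 357·(-137) + 335·146 = 1)
The row with r = 1 (the gcd) gives the Bezout coefficients s = -137, t = 146.
Result: 357 · (-137) + 335 · (146) = 1.

gcd(357, 335) = 1; s = -137, t = 146 (check: 357·(-137) + 335·146 = 1).


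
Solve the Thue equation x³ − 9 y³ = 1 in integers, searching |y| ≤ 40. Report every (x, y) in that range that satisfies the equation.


The equation is x³ - 9y³ = 1. For fixed y, x³ = 9·y³ + 1, so a solution requires the RHS to be a perfect cube.
Strategy: iterate y from -40 to 40, compute RHS = 9·y³ + 1, and check whether it is a (positive or negative) perfect cube.
Check small values of y:
  y = 0: RHS = 1 = (1)³ ⇒ x = 1 works.
  y = 1: RHS = 10 is not a perfect cube.
  y = -1: RHS = -8 = (-2)³ ⇒ x = -2 works.
  y = 2: RHS = 73 is not a perfect cube.
  y = -2: RHS = -71 is not a perfect cube.
  y = 3: RHS = 244 is not a perfect cube.
  y = -3: RHS = -242 is not a perfect cube.
Continuing the search up to |y| = 40 finds no further solutions beyond those listed.
Collected solutions: (1, 0), (-2, -1).

Solutions (with |y| ≤ 40): (1, 0), (-2, -1).


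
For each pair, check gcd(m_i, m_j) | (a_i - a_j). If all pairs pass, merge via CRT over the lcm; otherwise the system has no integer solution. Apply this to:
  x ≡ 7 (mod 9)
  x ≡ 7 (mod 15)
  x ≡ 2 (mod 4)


Moduli 9, 15, 4 are not pairwise coprime, so CRT works modulo lcm(m_i) when all pairwise compatibility conditions hold.
Pairwise compatibility: gcd(m_i, m_j) must divide a_i - a_j for every pair.
Merge one congruence at a time:
  Start: x ≡ 7 (mod 9).
  Combine with x ≡ 7 (mod 15): gcd(9, 15) = 3; 7 - 7 = 0, which IS divisible by 3, so compatible.
    Write x = 7 + 9·t and substitute into x ≡ 7 (mod 15): 9·t ≡ 7 − 7 = 0 (mod 15).
    Divide the congruence (and modulus) by g = 3: 3·t ≡ 0 (mod 5).
    The inverse of 3 mod 5 is 2 (since 3·2 = 6 = 1·5 + 1), so t ≡ 2·0 = 0 ≡ 0 (mod 5).
    Then x = 7 + 9·0 = 7, valid modulo lcm(9, 15) = 45: x ≡ 7 (mod 45).
  Combine with x ≡ 2 (mod 4): gcd(45, 4) = 1; 2 - 7 = -5, which IS divisible by 1, so compatible.
    Write x = 7 + 45·t and substitute into x ≡ 2 (mod 4): 45·t ≡ 2 − 7 = -5 (mod 4).
    Reduce coefficients mod 4: 1·t ≡ 3 (mod 4).
    So t ≡ 3 (mod 4).
    Then x = 7 + 45·3 = 142, valid modulo lcm(45, 4) = 180: x ≡ 142 (mod 180).
Verify: 142 mod 9 = 7, 142 mod 15 = 7, 142 mod 4 = 2.

x ≡ 142 (mod 180).


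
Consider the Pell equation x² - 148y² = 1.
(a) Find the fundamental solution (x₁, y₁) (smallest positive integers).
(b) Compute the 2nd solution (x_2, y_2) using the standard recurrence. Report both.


Step 1: Find the fundamental solution (x₁, y₁) of x² - 148y² = 1.
  Expand √148 as a continued fraction. a₀ = ⌊√148⌋ = 12; iterate m_{k+1} = d_k·a_k − m_k, d_{k+1} = (148 − m_{k+1}²)/d_k, a_{k+1} = ⌊(a₀ + m_{k+1})/d_{k+1}⌋ (starting m₀ = 0, d₀ = 1), with convergents p_k = a_k·p_{k-1} + p_{k-2}, q_k = a_k·q_{k-1} + q_{k-2} (p₋₁ = 1, q₋₁ = 0):
  k = 0: a₀ = 12; p₀/q₀ = 12/1; p₀² − 148·q₀² = 144 − 148 = -4.
  k = 1: m = 12, d = 4, a = ⌊(12 + 12)/4⌋ = 6; p/q = (6·12 + 1)/(6·1 + 0) = 73/6; p² − 148·q² = 5329 − 5328 = 1.
  The first convergent with p² − 148·q² = 1 gives the fundamental solution (x₁, y₁) = (73, 6).
Step 2: Apply the recurrence (x_{n+1}, y_{n+1}) = (x₁x_n + 148y₁y_n, x₁y_n + y₁x_n) repeatedly.
  From (x_1, y_1) = (73, 6): x_2 = 73·73 + 148·6·6 = 10657; y_2 = 73·6 + 6·73 = 876.
Step 3: Verify x_2² - 148·y_2² = 113571649 - 113571648 = 1 (should be 1). ✓

(x_1, y_1) = (73, 6); (x_2, y_2) = (10657, 876).


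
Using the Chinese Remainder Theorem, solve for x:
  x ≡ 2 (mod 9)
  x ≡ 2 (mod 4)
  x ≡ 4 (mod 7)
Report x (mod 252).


Moduli 9, 4, 7 are pairwise coprime; by CRT there is a unique solution modulo M = 9 · 4 · 7 = 252.
Solve pairwise, accumulating the modulus:
  Start with x ≡ 2 (mod 9).
  Combine with x ≡ 2 (mod 4): since gcd(9, 4) = 1, we get a unique residue mod 36.
    Write x = 2 + 9·t and substitute into x ≡ 2 (mod 4): 9·t ≡ 2 − 2 = 0 (mod 4).
    Reduce coefficients mod 4: 1·t ≡ 0 (mod 4).
    So t ≡ 0 (mod 4).
    Then x = 2 + 9·0 = 2, valid modulo lcm(9, 4) = 36: x ≡ 2 (mod 36).
  Combine with x ≡ 4 (mod 7): since gcd(36, 7) = 1, we get a unique residue mod 252.
    Write x = 2 + 36·t and substitute into x ≡ 4 (mod 7): 36·t ≡ 4 − 2 = 2 (mod 7).
    Reduce coefficients mod 7: 1·t ≡ 2 (mod 7).
    So t ≡ 2 (mod 7).
    Then x = 2 + 36·2 = 74, valid modulo lcm(36, 7) = 252: x ≡ 74 (mod 252).
Verify: 74 mod 9 = 2 ✓, 74 mod 4 = 2 ✓, 74 mod 7 = 4 ✓.

x ≡ 74 (mod 252).


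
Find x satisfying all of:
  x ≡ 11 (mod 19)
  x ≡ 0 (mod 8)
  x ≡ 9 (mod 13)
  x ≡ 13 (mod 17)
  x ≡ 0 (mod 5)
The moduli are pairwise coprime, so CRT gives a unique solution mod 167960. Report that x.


Product of moduli M = 19 · 8 · 13 · 17 · 5 = 167960.
Merge one congruence at a time:
  Start: x ≡ 11 (mod 19).
  Combine with x ≡ 0 (mod 8); new modulus lcm = 152.
    Write x = 11 + 19·t and substitute into x ≡ 0 (mod 8): 19·t ≡ 0 − 11 = -11 (mod 8).
    Reduce coefficients mod 8: 3·t ≡ 5 (mod 8).
    The inverse of 3 mod 8 is 3 (since 3·3 = 9 = 1·8 + 1), so t ≡ 3·5 = 15 ≡ 7 (mod 8).
    Then x = 11 + 19·7 = 144, valid modulo lcm(19, 8) = 152: x ≡ 144 (mod 152).
  Combine with x ≡ 9 (mod 13); new modulus lcm = 1976.
    Write x = 144 + 152·t and substitute into x ≡ 9 (mod 13): 152·t ≡ 9 − 144 = -135 (mod 13).
    Reduce coefficients mod 13: 9·t ≡ 8 (mod 13).
    The inverse of 9 mod 13 is 3 (since 9·3 = 27 = 2·13 + 1), so t ≡ 3·8 = 24 ≡ 11 (mod 13).
    Then x = 144 + 152·11 = 1816, valid modulo lcm(152, 13) = 1976: x ≡ 1816 (mod 1976).
  Combine with x ≡ 13 (mod 17); new modulus lcm = 33592.
    Write x = 1816 + 1976·t and substitute into x ≡ 13 (mod 17): 1976·t ≡ 13 − 1816 = -1803 (mod 17).
    Reduce coefficients mod 17: 4·t ≡ 16 (mod 17).
    The inverse of 4 mod 17 is 13 (since 4·13 = 52 = 3·17 + 1), so t ≡ 13·16 = 208 ≡ 4 (mod 17).
    Then x = 1816 + 1976·4 = 9720, valid modulo lcm(1976, 17) = 33592: x ≡ 9720 (mod 33592).
  Combine with x ≡ 0 (mod 5); new modulus lcm = 167960.
    Write x = 9720 + 33592·t and substitute into x ≡ 0 (mod 5): 33592·t ≡ 0 − 9720 = -9720 (mod 5).
    Reduce coefficients mod 5: 2·t ≡ 0 (mod 5).
    The inverse of 2 mod 5 is 3 (since 2·3 = 6 = 1·5 + 1), so t ≡ 3·0 = 0 ≡ 0 (mod 5).
    Then x = 9720 + 33592·0 = 9720, valid modulo lcm(33592, 5) = 167960: x ≡ 9720 (mod 167960).
Verify against each original: 9720 mod 19 = 11, 9720 mod 8 = 0, 9720 mod 13 = 9, 9720 mod 17 = 13, 9720 mod 5 = 0.

x ≡ 9720 (mod 167960).


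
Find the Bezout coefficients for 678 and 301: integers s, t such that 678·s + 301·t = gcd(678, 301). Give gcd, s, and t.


Euclidean algorithm on (678, 301) — divide until remainder is 0:
  678 = 2 · 301 + 76
  301 = 3 · 76 + 73
  76 = 1 · 73 + 3
  73 = 24 · 3 + 1
  3 = 3 · 1 + 0
gcd(678, 301) = 1.
Track Bezout coefficients alongside the remainders: start with r₀ = 678 = a·1 + b·0 (s = 1, t = 0) and r₁ = 301 = a·0 + b·1 (s = 0, t = 1); each new remainder r_{k+1} = r_{k-1} − q_k·r_k inherits s_{k+1} = s_{k-1} − q_k·s_k, t_{k+1} = t_{k-1} − q_k·t_k, so r_k = a·s_k + b·t_k at every step:
  q = 2: r = 76, s = 1 − 2·0 = 1, t = 0 − 2·1 = -2  (check: 678·1 + 301·(-2) = 76)
  q = 3: r = 73, s = 0 − 3·1 = -3, t = 1 − 3·(-2) = 7  (check: 678·(-3) + 301·7 = 73)
  q = 1: r = 3, s = 1 − 1·(-3) = 4, t = -2 − 1·7 = -9  (check: 678·4 + 301·(-9) = 3)
  q = 24: r = 1, s = -3 − 24·4 = -99, t = 7 − 24·(-9) = 223  (check: 678·(-99) + 301·223 = 1)
The row with r = 1 (the gcd) gives the Bezout coefficients s = -99, t = 223.
Result: 678 · (-99) + 301 · (223) = 1.

gcd(678, 301) = 1; s = -99, t = 223 (check: 678·(-99) + 301·223 = 1).


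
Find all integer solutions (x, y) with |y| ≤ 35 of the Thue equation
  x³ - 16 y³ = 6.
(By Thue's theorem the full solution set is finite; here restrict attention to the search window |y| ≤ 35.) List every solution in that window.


The equation is x³ - 16y³ = 6. For fixed y, x³ = 16·y³ + 6, so a solution requires the RHS to be a perfect cube.
Strategy: iterate y from -35 to 35, compute RHS = 16·y³ + 6, and check whether it is a (positive or negative) perfect cube.
Check small values of y:
  y = 0: RHS = 6 is not a perfect cube.
  y = 1: RHS = 22 is not a perfect cube.
  y = -1: RHS = -10 is not a perfect cube.
  y = 2: RHS = 134 is not a perfect cube.
  y = -2: RHS = -122 is not a perfect cube.
  y = 3: RHS = 438 is not a perfect cube.
  y = -3: RHS = -426 is not a perfect cube.
Continuing the search up to |y| = 35 finds no solutions either.
No (x, y) in the scanned range satisfies the equation.

No integer solutions with |y| ≤ 35.


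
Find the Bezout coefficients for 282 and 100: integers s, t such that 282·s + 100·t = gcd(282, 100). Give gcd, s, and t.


Euclidean algorithm on (282, 100) — divide until remainder is 0:
  282 = 2 · 100 + 82
  100 = 1 · 82 + 18
  82 = 4 · 18 + 10
  18 = 1 · 10 + 8
  10 = 1 · 8 + 2
  8 = 4 · 2 + 0
gcd(282, 100) = 2.
Track Bezout coefficients alongside the remainders: start with r₀ = 282 = a·1 + b·0 (s = 1, t = 0) and r₁ = 100 = a·0 + b·1 (s = 0, t = 1); each new remainder r_{k+1} = r_{k-1} − q_k·r_k inherits s_{k+1} = s_{k-1} − q_k·s_k, t_{k+1} = t_{k-1} − q_k·t_k, so r_k = a·s_k + b·t_k at every step:
  q = 2: r = 82, s = 1 − 2·0 = 1, t = 0 − 2·1 = -2  (check: 282·1 + 100·(-2) = 82)
  q = 1: r = 18, s = 0 − 1·1 = -1, t = 1 − 1·(-2) = 3  (check: 282·(-1) + 100·3 = 18)
  q = 4: r = 10, s = 1 − 4·(-1) = 5, t = -2 − 4·3 = -14  (check: 282·5 + 100·(-14) = 10)
  q = 1: r = 8, s = -1 − 1·5 = -6, t = 3 − 1·(-14) = 17  (check: 282·(-6) + 100·17 = 8)
  q = 1: r = 2, s = 5 − 1·(-6) = 11, t = -14 − 1·17 = -31  (check: 282·11 + 100·(-31) = 2)
The row with r = 2 (the gcd) gives the Bezout coefficients s = 11, t = -31.
Result: 282 · (11) + 100 · (-31) = 2.

gcd(282, 100) = 2; s = 11, t = -31 (check: 282·11 + 100·(-31) = 2).


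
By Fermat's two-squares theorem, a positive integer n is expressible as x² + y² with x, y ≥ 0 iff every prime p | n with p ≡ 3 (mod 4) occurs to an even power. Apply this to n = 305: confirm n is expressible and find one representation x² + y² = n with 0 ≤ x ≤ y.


Step 1: Factor n = 305 = 5 · 61.
Step 2: Check the mod-4 condition on each prime factor: 5 ≡ 1 (mod 4), exponent 1; 61 ≡ 1 (mod 4), exponent 1.
All primes ≡ 3 (mod 4) appear to even exponent (or don't appear), so by the two-squares theorem n IS expressible as a sum of two squares.
Step 3: Build a representation. Here n = 5 · 61 is a product of primes ≡ 1 (mod 4). Each prime p ≡ 1 (mod 4) is itself a sum of two squares; find a² by testing p − a² for a perfect square:
  5: 5 − 1² = 4 = 2² ⇒ 5 = 1² + 2².
  61: 61 − 1² = 60, 61 − 2² = 57, 61 − 3² = 52, 61 − 4² = 45, 61 − 5² = 36 = 6² ⇒ 61 = 5² + 6².
  Combine using the Brahmagupta–Fibonacci identity (a² + b²)(c² + d²) = (ac − bd)² + (ad + bc)² = (ac + bd)² + (ad − bc)²:
  5 · 61 = 305: from (1² + 2²)(5² + 6²), take (1·5 − 2·6, 1·6 + 2·5) = (5 − 12, 6 + 10) = (-7, 16); dropping signs (only squares matter) gives (7, 16); check 7² + 16² = 49 + 256 = 305 ✓.
Step 4: Order so x ≤ y and verify: 7² + 16² = 49 + 256 = 305 = n. ✓

n = 305 = 7² + 16² (one valid representation with x ≤ y).


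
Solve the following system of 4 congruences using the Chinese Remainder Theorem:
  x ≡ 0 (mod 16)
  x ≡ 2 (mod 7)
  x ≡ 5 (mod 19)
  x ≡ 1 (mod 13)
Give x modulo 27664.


Product of moduli M = 16 · 7 · 19 · 13 = 27664.
Merge one congruence at a time:
  Start: x ≡ 0 (mod 16).
  Combine with x ≡ 2 (mod 7); new modulus lcm = 112.
    Write x = 0 + 16·t and substitute into x ≡ 2 (mod 7): 16·t ≡ 2 − 0 = 2 (mod 7).
    Reduce coefficients mod 7: 2·t ≡ 2 (mod 7).
    The inverse of 2 mod 7 is 4 (since 2·4 = 8 = 1·7 + 1), so t ≡ 4·2 = 8 ≡ 1 (mod 7).
    Then x = 0 + 16·1 = 16, valid modulo lcm(16, 7) = 112: x ≡ 16 (mod 112).
  Combine with x ≡ 5 (mod 19); new modulus lcm = 2128.
    Write x = 16 + 112·t and substitute into x ≡ 5 (mod 19): 112·t ≡ 5 − 16 = -11 (mod 19).
    Reduce coefficients mod 19: 17·t ≡ 8 (mod 19).
    The inverse of 17 mod 19 is 9 (since 17·9 = 153 = 8·19 + 1), so t ≡ 9·8 = 72 ≡ 15 (mod 19).
    Then x = 16 + 112·15 = 1696, valid modulo lcm(112, 19) = 2128: x ≡ 1696 (mod 2128).
  Combine with x ≡ 1 (mod 13); new modulus lcm = 27664.
    Write x = 1696 + 2128·t and substitute into x ≡ 1 (mod 13): 2128·t ≡ 1 − 1696 = -1695 (mod 13).
    Reduce coefficients mod 13: 9·t ≡ 8 (mod 13).
    The inverse of 9 mod 13 is 3 (since 9·3 = 27 = 2·13 + 1), so t ≡ 3·8 = 24 ≡ 11 (mod 13).
    Then x = 1696 + 2128·11 = 25104, valid modulo lcm(2128, 13) = 27664: x ≡ 25104 (mod 27664).
Verify against each original: 25104 mod 16 = 0, 25104 mod 7 = 2, 25104 mod 19 = 5, 25104 mod 13 = 1.

x ≡ 25104 (mod 27664).


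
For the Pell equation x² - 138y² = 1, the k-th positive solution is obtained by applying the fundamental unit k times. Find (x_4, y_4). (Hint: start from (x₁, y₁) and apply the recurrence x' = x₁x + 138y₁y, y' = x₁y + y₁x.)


Step 1: Find the fundamental solution (x₁, y₁) of x² - 138y² = 1.
  Expand √138 as a continued fraction. a₀ = ⌊√138⌋ = 11; iterate m_{k+1} = d_k·a_k − m_k, d_{k+1} = (138 − m_{k+1}²)/d_k, a_{k+1} = ⌊(a₀ + m_{k+1})/d_{k+1}⌋ (starting m₀ = 0, d₀ = 1), with convergents p_k = a_k·p_{k-1} + p_{k-2}, q_k = a_k·q_{k-1} + q_{k-2} (p₋₁ = 1, q₋₁ = 0):
  k = 0: a₀ = 11; p₀/q₀ = 11/1; p₀² − 138·q₀² = 121 − 138 = -17.
  k = 1: m = 11, d = 17, a = ⌊(11 + 11)/17⌋ = 1; p/q = (1·11 + 1)/(1·1 + 0) = 12/1; p² − 138·q² = 144 − 138 = 6.
  k = 2: m = 6, d = 6, a = ⌊(11 + 6)/6⌋ = 2; p/q = (2·12 + 11)/(2·1 + 1) = 35/3; p² − 138·q² = 1225 − 1242 = -17.
  k = 3: m = 6, d = 17, a = ⌊(11 + 6)/17⌋ = 1; p/q = (1·35 + 12)/(1·3 + 1) = 47/4; p² − 138·q² = 2209 − 2208 = 1.
  The first convergent with p² − 138·q² = 1 gives the fundamental solution (x₁, y₁) = (47, 4).
Step 2: Apply the recurrence (x_{n+1}, y_{n+1}) = (x₁x_n + 138y₁y_n, x₁y_n + y₁x_n) repeatedly.
  From (x_1, y_1) = (47, 4): x_2 = 47·47 + 138·4·4 = 4417; y_2 = 47·4 + 4·47 = 376.
  From (x_2, y_2) = (4417, 376): x_3 = 47·4417 + 138·4·376 = 415151; y_3 = 47·376 + 4·4417 = 35340.
  From (x_3, y_3) = (415151, 35340): x_4 = 47·415151 + 138·4·35340 = 39019777; y_4 = 47·35340 + 4·415151 = 3321584.
Step 3: Verify x_4² - 138·y_4² = 1522542997129729 - 1522542997129728 = 1 (should be 1). ✓

(x_1, y_1) = (47, 4); (x_4, y_4) = (39019777, 3321584).


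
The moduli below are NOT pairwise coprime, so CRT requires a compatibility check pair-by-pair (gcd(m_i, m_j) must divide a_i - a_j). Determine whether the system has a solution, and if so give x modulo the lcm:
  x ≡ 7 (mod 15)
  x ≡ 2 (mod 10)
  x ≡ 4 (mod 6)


Moduli 15, 10, 6 are not pairwise coprime, so CRT works modulo lcm(m_i) when all pairwise compatibility conditions hold.
Pairwise compatibility: gcd(m_i, m_j) must divide a_i - a_j for every pair.
Merge one congruence at a time:
  Start: x ≡ 7 (mod 15).
  Combine with x ≡ 2 (mod 10): gcd(15, 10) = 5; 2 - 7 = -5, which IS divisible by 5, so compatible.
    Write x = 7 + 15·t and substitute into x ≡ 2 (mod 10): 15·t ≡ 2 − 7 = -5 (mod 10).
    Divide the congruence (and modulus) by g = 5: 3·t ≡ -1 (mod 2).
    Reduce coefficients mod 2: 1·t ≡ 1 (mod 2).
    So t ≡ 1 (mod 2).
    Then x = 7 + 15·1 = 22, valid modulo lcm(15, 10) = 30: x ≡ 22 (mod 30).
  Combine with x ≡ 4 (mod 6): gcd(30, 6) = 6; 4 - 22 = -18, which IS divisible by 6, so compatible.
    Write x = 22 + 30·t and substitute into x ≡ 4 (mod 6): 30·t ≡ 4 − 22 = -18 (mod 6).
    Divide the congruence (and modulus) by g = 6: 5·t ≡ -3 (mod 1).
    Modulo 1 every t works; take t = 0.
    Then x = 22 + 30·0 = 22, valid modulo lcm(30, 6) = 30: x ≡ 22 (mod 30).
Verify: 22 mod 15 = 7, 22 mod 10 = 2, 22 mod 6 = 4.

x ≡ 22 (mod 30).
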